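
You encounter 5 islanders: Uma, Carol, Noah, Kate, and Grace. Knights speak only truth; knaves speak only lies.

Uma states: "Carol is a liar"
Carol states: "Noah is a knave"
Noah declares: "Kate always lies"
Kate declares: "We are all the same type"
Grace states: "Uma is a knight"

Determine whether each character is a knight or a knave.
Uma is a knight.
Carol is a knave.
Noah is a knight.
Kate is a knave.
Grace is a knight.

Verification:
- Uma (knight) says "Carol is a liar" - this is TRUE because Carol is a knave.
- Carol (knave) says "Noah is a knave" - this is FALSE (a lie) because Noah is a knight.
- Noah (knight) says "Kate always lies" - this is TRUE because Kate is a knave.
- Kate (knave) says "We are all the same type" - this is FALSE (a lie) because Uma, Noah, and Grace are knights and Carol and Kate are knaves.
- Grace (knight) says "Uma is a knight" - this is TRUE because Uma is a knight.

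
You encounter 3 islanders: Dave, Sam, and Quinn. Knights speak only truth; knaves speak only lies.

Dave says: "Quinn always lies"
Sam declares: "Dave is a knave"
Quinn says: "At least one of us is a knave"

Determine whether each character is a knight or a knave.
Dave is a knave.
Sam is a knight.
Quinn is a knight.

Verification:
- Dave (knave) says "Quinn always lies" - this is FALSE (a lie) because Quinn is a knight.
- Sam (knight) says "Dave is a knave" - this is TRUE because Dave is a knave.
- Quinn (knight) says "At least one of us is a knave" - this is TRUE because Dave is a knave.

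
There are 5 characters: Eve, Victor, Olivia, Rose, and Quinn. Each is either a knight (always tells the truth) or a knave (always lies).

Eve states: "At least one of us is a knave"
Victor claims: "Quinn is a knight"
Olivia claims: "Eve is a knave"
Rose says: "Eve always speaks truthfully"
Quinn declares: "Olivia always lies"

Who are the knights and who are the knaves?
Eve is a knight.
Victor is a knight.
Olivia is a knave.
Rose is a knight.
Quinn is a knight.

Verification:
- Eve (knight) says "At least one of us is a knave" - this is TRUE because Olivia is a knave.
- Victor (knight) says "Quinn is a knight" - this is TRUE because Quinn is a knight.
- Olivia (knave) says "Eve is a knave" - this is FALSE (a lie) because Eve is a knight.
- Rose (knight) says "Eve always speaks truthfully" - this is TRUE because Eve is a knight.
- Quinn (knight) says "Olivia always lies" - this is TRUE because Olivia is a knave.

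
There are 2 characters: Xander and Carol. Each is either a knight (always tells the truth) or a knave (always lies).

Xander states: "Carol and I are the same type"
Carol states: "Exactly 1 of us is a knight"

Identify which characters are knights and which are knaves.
Xander is a knave.
Carol is a knight.

Verification:
- Xander (knave) says "Carol and I are the same type" - this is FALSE (a lie) because Xander is a knave and Carol is a knight.
- Carol (knight) says "Exactly 1 of us is a knight" - this is TRUE because there are 1 knights.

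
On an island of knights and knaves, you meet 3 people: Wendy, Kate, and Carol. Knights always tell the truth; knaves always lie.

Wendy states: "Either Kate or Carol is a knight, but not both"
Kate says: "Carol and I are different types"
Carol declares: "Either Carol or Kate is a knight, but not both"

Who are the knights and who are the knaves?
Wendy is a knave.
Kate is a knave.
Carol is a knave.

Verification:
- Wendy (knave) says "Either Kate or Carol is a knight, but not both" - this is FALSE (a lie) because Kate is a knave and Carol is a knave.
- Kate (knave) says "Carol and I are different types" - this is FALSE (a lie) because Kate is a knave and Carol is a knave.
- Carol (knave) says "Either Carol or Kate is a knight, but not both" - this is FALSE (a lie) because Carol is a knave and Kate is a knave.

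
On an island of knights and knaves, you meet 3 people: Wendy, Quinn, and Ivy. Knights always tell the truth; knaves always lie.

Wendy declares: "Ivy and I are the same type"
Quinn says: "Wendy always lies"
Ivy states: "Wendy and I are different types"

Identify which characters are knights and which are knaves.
Wendy is a knave.
Quinn is a knight.
Ivy is a knight.

Verification:
- Wendy (knave) says "Ivy and I are the same type" - this is FALSE (a lie) because Wendy is a knave and Ivy is a knight.
- Quinn (knight) says "Wendy always lies" - this is TRUE because Wendy is a knave.
- Ivy (knight) says "Wendy and I are different types" - this is TRUE because Ivy is a knight and Wendy is a knave.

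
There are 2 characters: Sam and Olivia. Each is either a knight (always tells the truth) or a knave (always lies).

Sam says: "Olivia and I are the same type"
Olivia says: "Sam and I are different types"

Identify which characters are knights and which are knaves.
Sam is a knave.
Olivia is a knight.

Verification:
- Sam (knave) says "Olivia and I are the same type" - this is FALSE (a lie) because Sam is a knave and Olivia is a knight.
- Olivia (knight) says "Sam and I are different types" - this is TRUE because Olivia is a knight and Sam is a knave.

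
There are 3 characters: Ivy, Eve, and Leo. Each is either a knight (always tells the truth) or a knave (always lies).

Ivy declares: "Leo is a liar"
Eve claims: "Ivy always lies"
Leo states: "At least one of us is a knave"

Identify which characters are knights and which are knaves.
Ivy is a knave.
Eve is a knight.
Leo is a knight.

Verification:
- Ivy (knave) says "Leo is a liar" - this is FALSE (a lie) because Leo is a knight.
- Eve (knight) says "Ivy always lies" - this is TRUE because Ivy is a knave.
- Leo (knight) says "At least one of us is a knave" - this is TRUE because Ivy is a knave.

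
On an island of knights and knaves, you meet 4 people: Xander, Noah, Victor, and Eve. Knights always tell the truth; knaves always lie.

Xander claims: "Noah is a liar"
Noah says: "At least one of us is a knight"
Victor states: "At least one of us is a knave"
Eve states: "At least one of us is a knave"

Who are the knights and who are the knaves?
Xander is a knave.
Noah is a knight.
Victor is a knight.
Eve is a knight.

Verification:
- Xander (knave) says "Noah is a liar" - this is FALSE (a lie) because Noah is a knight.
- Noah (knight) says "At least one of us is a knight" - this is TRUE because Noah, Victor, and Eve are knights.
- Victor (knight) says "At least one of us is a knave" - this is TRUE because Xander is a knave.
- Eve (knight) says "At least one of us is a knave" - this is TRUE because Xander is a knave.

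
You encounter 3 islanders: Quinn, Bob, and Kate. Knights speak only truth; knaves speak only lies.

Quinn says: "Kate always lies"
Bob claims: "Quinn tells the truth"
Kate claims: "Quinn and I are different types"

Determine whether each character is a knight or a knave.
Quinn is a knave.
Bob is a knave.
Kate is a knight.

Verification:
- Quinn (knave) says "Kate always lies" - this is FALSE (a lie) because Kate is a knight.
- Bob (knave) says "Quinn tells the truth" - this is FALSE (a lie) because Quinn is a knave.
- Kate (knight) says "Quinn and I are different types" - this is TRUE because Kate is a knight and Quinn is a knave.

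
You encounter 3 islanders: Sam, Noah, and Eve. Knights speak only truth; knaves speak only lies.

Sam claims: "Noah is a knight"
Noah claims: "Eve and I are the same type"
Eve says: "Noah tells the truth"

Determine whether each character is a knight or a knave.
Sam is a knight.
Noah is a knight.
Eve is a knight.

Verification:
- Sam (knight) says "Noah is a knight" - this is TRUE because Noah is a knight.
- Noah (knight) says "Eve and I are the same type" - this is TRUE because Noah is a knight and Eve is a knight.
- Eve (knight) says "Noah tells the truth" - this is TRUE because Noah is a knight.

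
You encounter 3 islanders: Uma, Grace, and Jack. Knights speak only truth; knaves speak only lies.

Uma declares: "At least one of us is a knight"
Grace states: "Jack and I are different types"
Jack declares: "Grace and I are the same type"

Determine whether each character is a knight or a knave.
Uma is a knight.
Grace is a knight.
Jack is a knave.

Verification:
- Uma (knight) says "At least one of us is a knight" - this is TRUE because Uma and Grace are knights.
- Grace (knight) says "Jack and I are different types" - this is TRUE because Grace is a knight and Jack is a knave.
- Jack (knave) says "Grace and I are the same type" - this is FALSE (a lie) because Jack is a knave and Grace is a knight.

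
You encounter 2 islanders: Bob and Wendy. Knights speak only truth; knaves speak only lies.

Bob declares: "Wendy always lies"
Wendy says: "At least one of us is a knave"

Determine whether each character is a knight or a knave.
Bob is a knave.
Wendy is a knight.

Verification:
- Bob (knave) says "Wendy always lies" - this is FALSE (a lie) because Wendy is a knight.
- Wendy (knight) says "At least one of us is a knave" - this is TRUE because Bob is a knave.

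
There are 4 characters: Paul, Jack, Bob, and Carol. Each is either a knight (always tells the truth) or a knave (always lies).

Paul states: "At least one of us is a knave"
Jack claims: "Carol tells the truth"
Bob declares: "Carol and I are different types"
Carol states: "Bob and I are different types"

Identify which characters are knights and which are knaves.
Paul is a knight.
Jack is a knave.
Bob is a knave.
Carol is a knave.

Verification:
- Paul (knight) says "At least one of us is a knave" - this is TRUE because Jack, Bob, and Carol are knaves.
- Jack (knave) says "Carol tells the truth" - this is FALSE (a lie) because Carol is a knave.
- Bob (knave) says "Carol and I are different types" - this is FALSE (a lie) because Bob is a knave and Carol is a knave.
- Carol (knave) says "Bob and I are different types" - this is FALSE (a lie) because Carol is a knave and Bob is a knave.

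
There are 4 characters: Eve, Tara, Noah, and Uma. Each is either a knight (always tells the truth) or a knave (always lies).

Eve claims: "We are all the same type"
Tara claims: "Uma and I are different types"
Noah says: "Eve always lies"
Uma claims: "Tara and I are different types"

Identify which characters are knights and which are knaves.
Eve is a knave.
Tara is a knave.
Noah is a knight.
Uma is a knave.

Verification:
- Eve (knave) says "We are all the same type" - this is FALSE (a lie) because Noah is a knight and Eve, Tara, and Uma are knaves.
- Tara (knave) says "Uma and I are different types" - this is FALSE (a lie) because Tara is a knave and Uma is a knave.
- Noah (knight) says "Eve always lies" - this is TRUE because Eve is a knave.
- Uma (knave) says "Tara and I are different types" - this is FALSE (a lie) because Uma is a knave and Tara is a knave.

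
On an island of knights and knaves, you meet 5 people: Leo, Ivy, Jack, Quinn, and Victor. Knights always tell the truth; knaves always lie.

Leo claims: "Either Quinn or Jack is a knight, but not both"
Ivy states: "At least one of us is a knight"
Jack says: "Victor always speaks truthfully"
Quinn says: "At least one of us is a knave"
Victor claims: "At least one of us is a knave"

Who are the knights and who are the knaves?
Leo is a knave.
Ivy is a knight.
Jack is a knight.
Quinn is a knight.
Victor is a knight.

Verification:
- Leo (knave) says "Either Quinn or Jack is a knight, but not both" - this is FALSE (a lie) because Quinn is a knight and Jack is a knight.
- Ivy (knight) says "At least one of us is a knight" - this is TRUE because Ivy, Jack, Quinn, and Victor are knights.
- Jack (knight) says "Victor always speaks truthfully" - this is TRUE because Victor is a knight.
- Quinn (knight) says "At least one of us is a knave" - this is TRUE because Leo is a knave.
- Victor (knight) says "At least one of us is a knave" - this is TRUE because Leo is a knave.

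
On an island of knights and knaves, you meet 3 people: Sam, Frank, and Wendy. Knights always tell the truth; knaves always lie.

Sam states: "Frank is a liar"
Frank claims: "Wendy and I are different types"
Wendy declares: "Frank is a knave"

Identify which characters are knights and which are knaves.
Sam is a knave.
Frank is a knight.
Wendy is a knave.

Verification:
- Sam (knave) says "Frank is a liar" - this is FALSE (a lie) because Frank is a knight.
- Frank (knight) says "Wendy and I are different types" - this is TRUE because Frank is a knight and Wendy is a knave.
- Wendy (knave) says "Frank is a knave" - this is FALSE (a lie) because Frank is a knight.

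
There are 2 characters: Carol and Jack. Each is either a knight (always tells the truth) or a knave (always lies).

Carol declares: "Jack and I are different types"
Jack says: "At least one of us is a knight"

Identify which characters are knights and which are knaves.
Carol is a knave.
Jack is a knave.

Verification:
- Carol (knave) says "Jack and I are different types" - this is FALSE (a lie) because Carol is a knave and Jack is a knave.
- Jack (knave) says "At least one of us is a knight" - this is FALSE (a lie) because no one is a knight.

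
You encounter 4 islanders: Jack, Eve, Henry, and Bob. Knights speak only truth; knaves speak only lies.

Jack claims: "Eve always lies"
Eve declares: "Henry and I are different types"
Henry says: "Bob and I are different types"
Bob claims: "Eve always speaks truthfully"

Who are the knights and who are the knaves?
Jack is a knight.
Eve is a knave.
Henry is a knave.
Bob is a knave.

Verification:
- Jack (knight) says "Eve always lies" - this is TRUE because Eve is a knave.
- Eve (knave) says "Henry and I are different types" - this is FALSE (a lie) because Eve is a knave and Henry is a knave.
- Henry (knave) says "Bob and I are different types" - this is FALSE (a lie) because Henry is a knave and Bob is a knave.
- Bob (knave) says "Eve always speaks truthfully" - this is FALSE (a lie) because Eve is a knave.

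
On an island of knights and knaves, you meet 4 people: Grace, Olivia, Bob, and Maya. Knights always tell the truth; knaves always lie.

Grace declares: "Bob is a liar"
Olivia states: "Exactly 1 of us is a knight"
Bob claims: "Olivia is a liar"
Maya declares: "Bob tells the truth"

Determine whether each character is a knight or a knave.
Grace is a knave.
Olivia is a knave.
Bob is a knight.
Maya is a knight.

Verification:
- Grace (knave) says "Bob is a liar" - this is FALSE (a lie) because Bob is a knight.
- Olivia (knave) says "Exactly 1 of us is a knight" - this is FALSE (a lie) because there are 2 knights.
- Bob (knight) says "Olivia is a liar" - this is TRUE because Olivia is a knave.
- Maya (knight) says "Bob tells the truth" - this is TRUE because Bob is a knight.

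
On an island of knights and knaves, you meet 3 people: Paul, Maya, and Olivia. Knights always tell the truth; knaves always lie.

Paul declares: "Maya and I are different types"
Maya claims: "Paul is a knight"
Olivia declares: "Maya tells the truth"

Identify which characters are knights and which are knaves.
Paul is a knave.
Maya is a knave.
Olivia is a knave.

Verification:
- Paul (knave) says "Maya and I are different types" - this is FALSE (a lie) because Paul is a knave and Maya is a knave.
- Maya (knave) says "Paul is a knight" - this is FALSE (a lie) because Paul is a knave.
- Olivia (knave) says "Maya tells the truth" - this is FALSE (a lie) because Maya is a knave.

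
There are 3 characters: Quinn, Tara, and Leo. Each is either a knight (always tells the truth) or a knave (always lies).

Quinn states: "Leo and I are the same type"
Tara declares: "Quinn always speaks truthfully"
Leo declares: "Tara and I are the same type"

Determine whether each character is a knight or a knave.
Quinn is a knight.
Tara is a knight.
Leo is a knight.

Verification:
- Quinn (knight) says "Leo and I are the same type" - this is TRUE because Quinn is a knight and Leo is a knight.
- Tara (knight) says "Quinn always speaks truthfully" - this is TRUE because Quinn is a knight.
- Leo (knight) says "Tara and I are the same type" - this is TRUE because Leo is a knight and Tara is a knight.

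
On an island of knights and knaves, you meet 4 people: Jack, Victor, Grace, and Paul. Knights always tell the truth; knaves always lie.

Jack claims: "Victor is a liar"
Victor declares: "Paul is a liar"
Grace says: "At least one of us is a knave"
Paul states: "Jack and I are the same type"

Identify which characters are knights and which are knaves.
Jack is a knight.
Victor is a knave.
Grace is a knight.
Paul is a knight.

Verification:
- Jack (knight) says "Victor is a liar" - this is TRUE because Victor is a knave.
- Victor (knave) says "Paul is a liar" - this is FALSE (a lie) because Paul is a knight.
- Grace (knight) says "At least one of us is a knave" - this is TRUE because Victor is a knave.
- Paul (knight) says "Jack and I are the same type" - this is TRUE because Paul is a knight and Jack is a knight.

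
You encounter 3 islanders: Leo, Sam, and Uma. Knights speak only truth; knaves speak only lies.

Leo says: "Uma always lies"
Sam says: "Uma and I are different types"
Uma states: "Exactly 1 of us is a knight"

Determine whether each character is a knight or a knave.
Leo is a knight.
Sam is a knight.
Uma is a knave.

Verification:
- Leo (knight) says "Uma always lies" - this is TRUE because Uma is a knave.
- Sam (knight) says "Uma and I are different types" - this is TRUE because Sam is a knight and Uma is a knave.
- Uma (knave) says "Exactly 1 of us is a knight" - this is FALSE (a lie) because there are 2 knights.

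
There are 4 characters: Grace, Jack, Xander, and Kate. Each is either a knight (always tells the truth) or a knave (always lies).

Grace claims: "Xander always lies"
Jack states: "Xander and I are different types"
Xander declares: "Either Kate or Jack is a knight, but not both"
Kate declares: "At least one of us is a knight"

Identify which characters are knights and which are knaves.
Grace is a knight.
Jack is a knight.
Xander is a knave.
Kate is a knight.

Verification:
- Grace (knight) says "Xander always lies" - this is TRUE because Xander is a knave.
- Jack (knight) says "Xander and I are different types" - this is TRUE because Jack is a knight and Xander is a knave.
- Xander (knave) says "Either Kate or Jack is a knight, but not both" - this is FALSE (a lie) because Kate is a knight and Jack is a knight.
- Kate (knight) says "At least one of us is a knight" - this is TRUE because Grace, Jack, and Kate are knights.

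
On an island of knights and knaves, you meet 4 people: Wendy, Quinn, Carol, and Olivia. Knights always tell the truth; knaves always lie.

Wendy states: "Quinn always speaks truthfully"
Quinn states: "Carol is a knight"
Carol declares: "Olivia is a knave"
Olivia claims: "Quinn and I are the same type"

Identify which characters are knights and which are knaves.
Wendy is a knight.
Quinn is a knight.
Carol is a knight.
Olivia is a knave.

Verification:
- Wendy (knight) says "Quinn always speaks truthfully" - this is TRUE because Quinn is a knight.
- Quinn (knight) says "Carol is a knight" - this is TRUE because Carol is a knight.
- Carol (knight) says "Olivia is a knave" - this is TRUE because Olivia is a knave.
- Olivia (knave) says "Quinn and I are the same type" - this is FALSE (a lie) because Olivia is a knave and Quinn is a knight.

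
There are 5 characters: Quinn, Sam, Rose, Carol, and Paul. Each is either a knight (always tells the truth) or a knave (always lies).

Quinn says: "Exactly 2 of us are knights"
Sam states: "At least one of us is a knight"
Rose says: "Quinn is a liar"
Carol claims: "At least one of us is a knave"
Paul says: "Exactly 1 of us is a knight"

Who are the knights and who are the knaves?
Quinn is a knave.
Sam is a knight.
Rose is a knight.
Carol is a knight.
Paul is a knave.

Verification:
- Quinn (knave) says "Exactly 2 of us are knights" - this is FALSE (a lie) because there are 3 knights.
- Sam (knight) says "At least one of us is a knight" - this is TRUE because Sam, Rose, and Carol are knights.
- Rose (knight) says "Quinn is a liar" - this is TRUE because Quinn is a knave.
- Carol (knight) says "At least one of us is a knave" - this is TRUE because Quinn and Paul are knaves.
- Paul (knave) says "Exactly 1 of us is a knight" - this is FALSE (a lie) because there are 3 knights.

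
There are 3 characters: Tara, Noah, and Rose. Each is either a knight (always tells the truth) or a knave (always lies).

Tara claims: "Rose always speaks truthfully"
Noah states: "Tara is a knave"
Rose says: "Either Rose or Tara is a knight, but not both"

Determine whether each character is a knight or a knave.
Tara is a knave.
Noah is a knight.
Rose is a knave.

Verification:
- Tara (knave) says "Rose always speaks truthfully" - this is FALSE (a lie) because Rose is a knave.
- Noah (knight) says "Tara is a knave" - this is TRUE because Tara is a knave.
- Rose (knave) says "Either Rose or Tara is a knight, but not both" - this is FALSE (a lie) because Rose is a knave and Tara is a knave.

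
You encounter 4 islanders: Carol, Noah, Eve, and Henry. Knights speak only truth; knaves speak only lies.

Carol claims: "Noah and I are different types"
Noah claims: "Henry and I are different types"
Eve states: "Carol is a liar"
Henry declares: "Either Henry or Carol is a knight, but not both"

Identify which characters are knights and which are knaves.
Carol is a knave.
Noah is a knave.
Eve is a knight.
Henry is a knave.

Verification:
- Carol (knave) says "Noah and I are different types" - this is FALSE (a lie) because Carol is a knave and Noah is a knave.
- Noah (knave) says "Henry and I are different types" - this is FALSE (a lie) because Noah is a knave and Henry is a knave.
- Eve (knight) says "Carol is a liar" - this is TRUE because Carol is a knave.
- Henry (knave) says "Either Henry or Carol is a knight, but not both" - this is FALSE (a lie) because Henry is a knave and Carol is a knave.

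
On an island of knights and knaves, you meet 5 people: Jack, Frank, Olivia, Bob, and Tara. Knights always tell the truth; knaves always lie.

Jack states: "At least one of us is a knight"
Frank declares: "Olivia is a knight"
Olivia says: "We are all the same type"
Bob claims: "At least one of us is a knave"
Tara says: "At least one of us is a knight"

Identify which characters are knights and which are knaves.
Jack is a knight.
Frank is a knave.
Olivia is a knave.
Bob is a knight.
Tara is a knight.

Verification:
- Jack (knight) says "At least one of us is a knight" - this is TRUE because Jack, Bob, and Tara are knights.
- Frank (knave) says "Olivia is a knight" - this is FALSE (a lie) because Olivia is a knave.
- Olivia (knave) says "We are all the same type" - this is FALSE (a lie) because Jack, Bob, and Tara are knights and Frank and Olivia are knaves.
- Bob (knight) says "At least one of us is a knave" - this is TRUE because Frank and Olivia are knaves.
- Tara (knight) says "At least one of us is a knight" - this is TRUE because Jack, Bob, and Tara are knights.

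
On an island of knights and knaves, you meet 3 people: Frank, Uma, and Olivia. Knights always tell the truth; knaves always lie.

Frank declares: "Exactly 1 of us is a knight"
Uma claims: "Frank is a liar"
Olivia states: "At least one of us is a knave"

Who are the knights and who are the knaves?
Frank is a knave.
Uma is a knight.
Olivia is a knight.

Verification:
- Frank (knave) says "Exactly 1 of us is a knight" - this is FALSE (a lie) because there are 2 knights.
- Uma (knight) says "Frank is a liar" - this is TRUE because Frank is a knave.
- Olivia (knight) says "At least one of us is a knave" - this is TRUE because Frank is a knave.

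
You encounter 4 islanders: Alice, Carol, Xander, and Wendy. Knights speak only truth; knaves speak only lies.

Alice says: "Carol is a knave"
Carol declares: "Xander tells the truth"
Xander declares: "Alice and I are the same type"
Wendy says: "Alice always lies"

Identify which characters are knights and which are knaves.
Alice is a knight.
Carol is a knave.
Xander is a knave.
Wendy is a knave.

Verification:
- Alice (knight) says "Carol is a knave" - this is TRUE because Carol is a knave.
- Carol (knave) says "Xander tells the truth" - this is FALSE (a lie) because Xander is a knave.
- Xander (knave) says "Alice and I are the same type" - this is FALSE (a lie) because Xander is a knave and Alice is a knight.
- Wendy (knave) says "Alice always lies" - this is FALSE (a lie) because Alice is a knight.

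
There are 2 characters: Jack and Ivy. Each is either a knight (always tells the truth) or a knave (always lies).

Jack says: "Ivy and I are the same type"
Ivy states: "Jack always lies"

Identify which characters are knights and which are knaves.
Jack is a knave.
Ivy is a knight.

Verification:
- Jack (knave) says "Ivy and I are the same type" - this is FALSE (a lie) because Jack is a knave and Ivy is a knight.
- Ivy (knight) says "Jack always lies" - this is TRUE because Jack is a knave.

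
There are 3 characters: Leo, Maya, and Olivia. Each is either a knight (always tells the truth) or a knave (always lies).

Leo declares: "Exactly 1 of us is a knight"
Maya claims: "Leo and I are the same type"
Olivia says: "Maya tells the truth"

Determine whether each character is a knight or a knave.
Leo is a knight.
Maya is a knave.
Olivia is a knave.

Verification:
- Leo (knight) says "Exactly 1 of us is a knight" - this is TRUE because there are 1 knights.
- Maya (knave) says "Leo and I are the same type" - this is FALSE (a lie) because Maya is a knave and Leo is a knight.
- Olivia (knave) says "Maya tells the truth" - this is FALSE (a lie) because Maya is a knave.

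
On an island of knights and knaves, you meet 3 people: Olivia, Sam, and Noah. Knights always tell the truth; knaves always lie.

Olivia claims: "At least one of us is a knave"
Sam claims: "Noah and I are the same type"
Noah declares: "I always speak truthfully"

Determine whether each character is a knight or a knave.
Olivia is a knight.
Sam is a knave.
Noah is a knight.

Verification:
- Olivia (knight) says "At least one of us is a knave" - this is TRUE because Sam is a knave.
- Sam (knave) says "Noah and I are the same type" - this is FALSE (a lie) because Sam is a knave and Noah is a knight.
- Noah (knight) says "I always speak truthfully" - this is TRUE because Noah is a knight.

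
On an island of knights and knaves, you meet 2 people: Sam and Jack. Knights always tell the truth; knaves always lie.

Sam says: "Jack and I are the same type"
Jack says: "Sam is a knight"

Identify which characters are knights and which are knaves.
Sam is a knight.
Jack is a knight.

Verification:
- Sam (knight) says "Jack and I are the same type" - this is TRUE because Sam is a knight and Jack is a knight.
- Jack (knight) says "Sam is a knight" - this is TRUE because Sam is a knight.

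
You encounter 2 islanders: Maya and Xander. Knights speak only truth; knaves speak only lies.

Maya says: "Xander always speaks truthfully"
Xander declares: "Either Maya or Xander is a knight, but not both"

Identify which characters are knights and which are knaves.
Maya is a knave.
Xander is a knave.

Verification:
- Maya (knave) says "Xander always speaks truthfully" - this is FALSE (a lie) because Xander is a knave.
- Xander (knave) says "Either Maya or Xander is a knight, but not both" - this is FALSE (a lie) because Maya is a knave and Xander is a knave.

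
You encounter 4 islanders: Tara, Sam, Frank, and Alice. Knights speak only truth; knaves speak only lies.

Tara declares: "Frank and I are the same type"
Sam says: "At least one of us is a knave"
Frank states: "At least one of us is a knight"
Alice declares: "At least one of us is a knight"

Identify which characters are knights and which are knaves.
Tara is a knave.
Sam is a knight.
Frank is a knight.
Alice is a knight.

Verification:
- Tara (knave) says "Frank and I are the same type" - this is FALSE (a lie) because Tara is a knave and Frank is a knight.
- Sam (knight) says "At least one of us is a knave" - this is TRUE because Tara is a knave.
- Frank (knight) says "At least one of us is a knight" - this is TRUE because Sam, Frank, and Alice are knights.
- Alice (knight) says "At least one of us is a knight" - this is TRUE because Sam, Frank, and Alice are knights.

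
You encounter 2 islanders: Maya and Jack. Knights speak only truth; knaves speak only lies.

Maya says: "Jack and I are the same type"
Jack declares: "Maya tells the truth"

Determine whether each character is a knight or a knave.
Maya is a knight.
Jack is a knight.

Verification:
- Maya (knight) says "Jack and I are the same type" - this is TRUE because Maya is a knight and Jack is a knight.
- Jack (knight) says "Maya tells the truth" - this is TRUE because Maya is a knight.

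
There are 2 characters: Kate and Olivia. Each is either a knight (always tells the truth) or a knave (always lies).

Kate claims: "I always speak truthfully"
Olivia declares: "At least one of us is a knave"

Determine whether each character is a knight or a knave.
Kate is a knave.
Olivia is a knight.

Verification:
- Kate (knave) says "I always speak truthfully" - this is FALSE (a lie) because Kate is a knave.
- Olivia (knight) says "At least one of us is a knave" - this is TRUE because Kate is a knave.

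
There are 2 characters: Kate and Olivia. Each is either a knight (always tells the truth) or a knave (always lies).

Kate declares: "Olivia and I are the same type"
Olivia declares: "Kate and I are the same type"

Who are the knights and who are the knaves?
Kate is a knight.
Olivia is a knight.

Verification:
- Kate (knight) says "Olivia and I are the same type" - this is TRUE because Kate is a knight and Olivia is a knight.
- Olivia (knight) says "Kate and I are the same type" - this is TRUE because Olivia is a knight and Kate is a knight.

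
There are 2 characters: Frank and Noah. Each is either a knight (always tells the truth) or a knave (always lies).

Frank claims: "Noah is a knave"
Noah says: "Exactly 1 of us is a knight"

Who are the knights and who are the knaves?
Frank is a knave.
Noah is a knight.

Verification:
- Frank (knave) says "Noah is a knave" - this is FALSE (a lie) because Noah is a knight.
- Noah (knight) says "Exactly 1 of us is a knight" - this is TRUE because there are 1 knights.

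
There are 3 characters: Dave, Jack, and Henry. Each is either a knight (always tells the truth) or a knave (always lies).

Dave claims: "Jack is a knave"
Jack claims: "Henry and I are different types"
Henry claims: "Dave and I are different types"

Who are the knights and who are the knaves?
Dave is a knave.
Jack is a knight.
Henry is a knave.

Verification:
- Dave (knave) says "Jack is a knave" - this is FALSE (a lie) because Jack is a knight.
- Jack (knight) says "Henry and I are different types" - this is TRUE because Jack is a knight and Henry is a knave.
- Henry (knave) says "Dave and I are different types" - this is FALSE (a lie) because Henry is a knave and Dave is a knave.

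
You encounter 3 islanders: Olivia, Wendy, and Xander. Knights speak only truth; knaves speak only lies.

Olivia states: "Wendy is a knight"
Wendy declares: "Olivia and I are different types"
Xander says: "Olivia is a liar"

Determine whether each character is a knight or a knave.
Olivia is a knave.
Wendy is a knave.
Xander is a knight.

Verification:
- Olivia (knave) says "Wendy is a knight" - this is FALSE (a lie) because Wendy is a knave.
- Wendy (knave) says "Olivia and I are different types" - this is FALSE (a lie) because Wendy is a knave and Olivia is a knave.
- Xander (knight) says "Olivia is a liar" - this is TRUE because Olivia is a knave.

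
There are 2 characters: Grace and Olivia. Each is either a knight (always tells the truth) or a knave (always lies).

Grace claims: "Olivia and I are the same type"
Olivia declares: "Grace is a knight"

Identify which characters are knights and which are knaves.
Grace is a knight.
Olivia is a knight.

Verification:
- Grace (knight) says "Olivia and I are the same type" - this is TRUE because Grace is a knight and Olivia is a knight.
- Olivia (knight) says "Grace is a knight" - this is TRUE because Grace is a knight.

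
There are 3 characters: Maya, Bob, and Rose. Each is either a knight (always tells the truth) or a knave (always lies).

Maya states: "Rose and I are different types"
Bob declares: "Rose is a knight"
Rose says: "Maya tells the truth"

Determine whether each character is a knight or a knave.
Maya is a knave.
Bob is a knave.
Rose is a knave.

Verification:
- Maya (knave) says "Rose and I are different types" - this is FALSE (a lie) because Maya is a knave and Rose is a knave.
- Bob (knave) says "Rose is a knight" - this is FALSE (a lie) because Rose is a knave.
- Rose (knave) says "Maya tells the truth" - this is FALSE (a lie) because Maya is a knave.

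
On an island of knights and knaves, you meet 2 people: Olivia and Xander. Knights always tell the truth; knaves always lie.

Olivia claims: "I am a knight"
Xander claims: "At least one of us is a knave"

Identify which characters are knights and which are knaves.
Olivia is a knave.
Xander is a knight.

Verification:
- Olivia (knave) says "I am a knight" - this is FALSE (a lie) because Olivia is a knave.
- Xander (knight) says "At least one of us is a knave" - this is TRUE because Olivia is a knave.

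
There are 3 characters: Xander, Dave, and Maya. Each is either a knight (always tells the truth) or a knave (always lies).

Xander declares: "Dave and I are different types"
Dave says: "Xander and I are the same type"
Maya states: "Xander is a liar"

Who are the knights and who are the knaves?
Xander is a knight.
Dave is a knave.
Maya is a knave.

Verification:
- Xander (knight) says "Dave and I are different types" - this is TRUE because Xander is a knight and Dave is a knave.
- Dave (knave) says "Xander and I are the same type" - this is FALSE (a lie) because Dave is a knave and Xander is a knight.
- Maya (knave) says "Xander is a liar" - this is FALSE (a lie) because Xander is a knight.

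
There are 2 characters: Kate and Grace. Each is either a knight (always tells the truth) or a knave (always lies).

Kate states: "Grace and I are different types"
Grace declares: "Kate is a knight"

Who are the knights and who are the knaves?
Kate is a knave.
Grace is a knave.

Verification:
- Kate (knave) says "Grace and I are different types" - this is FALSE (a lie) because Kate is a knave and Grace is a knave.
- Grace (knave) says "Kate is a knight" - this is FALSE (a lie) because Kate is a knave.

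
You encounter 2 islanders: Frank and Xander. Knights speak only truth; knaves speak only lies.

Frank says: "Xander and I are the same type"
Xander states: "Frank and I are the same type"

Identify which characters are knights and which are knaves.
Frank is a knight.
Xander is a knight.

Verification:
- Frank (knight) says "Xander and I are the same type" - this is TRUE because Frank is a knight and Xander is a knight.
- Xander (knight) says "Frank and I are the same type" - this is TRUE because Xander is a knight and Frank is a knight.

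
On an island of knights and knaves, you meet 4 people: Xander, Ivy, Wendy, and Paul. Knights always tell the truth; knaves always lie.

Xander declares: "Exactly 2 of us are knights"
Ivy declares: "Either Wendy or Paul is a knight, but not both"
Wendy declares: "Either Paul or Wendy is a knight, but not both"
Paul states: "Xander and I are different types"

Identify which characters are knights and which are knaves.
Xander is a knave.
Ivy is a knave.
Wendy is a knave.
Paul is a knave.

Verification:
- Xander (knave) says "Exactly 2 of us are knights" - this is FALSE (a lie) because there are 0 knights.
- Ivy (knave) says "Either Wendy or Paul is a knight, but not both" - this is FALSE (a lie) because Wendy is a knave and Paul is a knave.
- Wendy (knave) says "Either Paul or Wendy is a knight, but not both" - this is FALSE (a lie) because Paul is a knave and Wendy is a knave.
- Paul (knave) says "Xander and I are different types" - this is FALSE (a lie) because Paul is a knave and Xander is a knave.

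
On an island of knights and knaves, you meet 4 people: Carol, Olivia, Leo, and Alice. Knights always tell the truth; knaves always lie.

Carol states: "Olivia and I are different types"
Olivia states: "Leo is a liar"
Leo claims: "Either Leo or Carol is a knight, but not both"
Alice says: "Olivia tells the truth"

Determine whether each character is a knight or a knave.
Carol is a knave.
Olivia is a knave.
Leo is a knight.
Alice is a knave.

Verification:
- Carol (knave) says "Olivia and I are different types" - this is FALSE (a lie) because Carol is a knave and Olivia is a knave.
- Olivia (knave) says "Leo is a liar" - this is FALSE (a lie) because Leo is a knight.
- Leo (knight) says "Either Leo or Carol is a knight, but not both" - this is TRUE because Leo is a knight and Carol is a knave.
- Alice (knave) says "Olivia tells the truth" - this is FALSE (a lie) because Olivia is a knave.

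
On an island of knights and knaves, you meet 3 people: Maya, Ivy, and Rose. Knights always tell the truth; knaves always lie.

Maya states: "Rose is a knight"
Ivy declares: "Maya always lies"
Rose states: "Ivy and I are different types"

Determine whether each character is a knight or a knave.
Maya is a knight.
Ivy is a knave.
Rose is a knight.

Verification:
- Maya (knight) says "Rose is a knight" - this is TRUE because Rose is a knight.
- Ivy (knave) says "Maya always lies" - this is FALSE (a lie) because Maya is a knight.
- Rose (knight) says "Ivy and I are different types" - this is TRUE because Rose is a knight and Ivy is a knave.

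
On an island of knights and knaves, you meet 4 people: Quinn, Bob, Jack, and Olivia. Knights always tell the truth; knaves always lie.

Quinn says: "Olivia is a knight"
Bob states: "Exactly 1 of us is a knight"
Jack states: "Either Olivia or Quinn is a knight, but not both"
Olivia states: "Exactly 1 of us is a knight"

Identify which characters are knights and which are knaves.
Quinn is a knave.
Bob is a knave.
Jack is a knave.
Olivia is a knave.

Verification:
- Quinn (knave) says "Olivia is a knight" - this is FALSE (a lie) because Olivia is a knave.
- Bob (knave) says "Exactly 1 of us is a knight" - this is FALSE (a lie) because there are 0 knights.
- Jack (knave) says "Either Olivia or Quinn is a knight, but not both" - this is FALSE (a lie) because Olivia is a knave and Quinn is a knave.
- Olivia (knave) says "Exactly 1 of us is a knight" - this is FALSE (a lie) because there are 0 knights.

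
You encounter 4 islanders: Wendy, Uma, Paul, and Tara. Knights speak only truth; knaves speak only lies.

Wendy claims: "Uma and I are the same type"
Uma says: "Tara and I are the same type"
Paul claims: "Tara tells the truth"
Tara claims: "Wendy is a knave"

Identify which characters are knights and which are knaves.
Wendy is a knave.
Uma is a knight.
Paul is a knight.
Tara is a knight.

Verification:
- Wendy (knave) says "Uma and I are the same type" - this is FALSE (a lie) because Wendy is a knave and Uma is a knight.
- Uma (knight) says "Tara and I are the same type" - this is TRUE because Uma is a knight and Tara is a knight.
- Paul (knight) says "Tara tells the truth" - this is TRUE because Tara is a knight.
- Tara (knight) says "Wendy is a knave" - this is TRUE because Wendy is a knave.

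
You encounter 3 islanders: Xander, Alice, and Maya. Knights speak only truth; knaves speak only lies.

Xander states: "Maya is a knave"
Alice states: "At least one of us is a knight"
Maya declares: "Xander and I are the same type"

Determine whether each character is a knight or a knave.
Xander is a knight.
Alice is a knight.
Maya is a knave.

Verification:
- Xander (knight) says "Maya is a knave" - this is TRUE because Maya is a knave.
- Alice (knight) says "At least one of us is a knight" - this is TRUE because Xander and Alice are knights.
- Maya (knave) says "Xander and I are the same type" - this is FALSE (a lie) because Maya is a knave and Xander is a knight.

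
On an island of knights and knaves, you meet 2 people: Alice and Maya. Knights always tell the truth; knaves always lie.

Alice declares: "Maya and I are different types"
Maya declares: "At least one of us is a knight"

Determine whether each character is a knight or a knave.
Alice is a knave.
Maya is a knave.

Verification:
- Alice (knave) says "Maya and I are different types" - this is FALSE (a lie) because Alice is a knave and Maya is a knave.
- Maya (knave) says "At least one of us is a knight" - this is FALSE (a lie) because no one is a knight.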